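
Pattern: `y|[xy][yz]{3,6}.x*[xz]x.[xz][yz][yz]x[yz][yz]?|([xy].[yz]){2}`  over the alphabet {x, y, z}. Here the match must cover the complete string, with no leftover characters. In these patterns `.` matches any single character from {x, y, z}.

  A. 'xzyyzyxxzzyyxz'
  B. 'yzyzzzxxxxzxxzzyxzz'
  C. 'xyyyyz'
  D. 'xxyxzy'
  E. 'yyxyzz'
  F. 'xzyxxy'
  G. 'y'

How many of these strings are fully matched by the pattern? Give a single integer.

6

A → match
B → match
C → match
D → match
E → no match
F → match
G → match
Total matched: 6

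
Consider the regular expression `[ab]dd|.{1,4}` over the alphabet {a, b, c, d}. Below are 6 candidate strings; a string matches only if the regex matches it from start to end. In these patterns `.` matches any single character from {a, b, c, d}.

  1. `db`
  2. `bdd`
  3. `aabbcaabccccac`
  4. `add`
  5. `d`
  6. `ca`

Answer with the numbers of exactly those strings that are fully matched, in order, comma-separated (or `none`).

1, 2, 4, 5, 6

1 → match
2 → match
3 → no match
4 → match
5 → match
6 → match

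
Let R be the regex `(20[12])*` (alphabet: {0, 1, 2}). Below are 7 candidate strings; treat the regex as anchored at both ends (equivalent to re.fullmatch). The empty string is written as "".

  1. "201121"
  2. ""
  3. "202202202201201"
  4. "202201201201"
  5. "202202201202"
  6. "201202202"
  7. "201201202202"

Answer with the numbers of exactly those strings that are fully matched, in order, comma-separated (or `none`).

1 → no match
2 → match
3 → match
4 → match
5 → match
6 → match
7 → match

2, 3, 4, 5, 6, 7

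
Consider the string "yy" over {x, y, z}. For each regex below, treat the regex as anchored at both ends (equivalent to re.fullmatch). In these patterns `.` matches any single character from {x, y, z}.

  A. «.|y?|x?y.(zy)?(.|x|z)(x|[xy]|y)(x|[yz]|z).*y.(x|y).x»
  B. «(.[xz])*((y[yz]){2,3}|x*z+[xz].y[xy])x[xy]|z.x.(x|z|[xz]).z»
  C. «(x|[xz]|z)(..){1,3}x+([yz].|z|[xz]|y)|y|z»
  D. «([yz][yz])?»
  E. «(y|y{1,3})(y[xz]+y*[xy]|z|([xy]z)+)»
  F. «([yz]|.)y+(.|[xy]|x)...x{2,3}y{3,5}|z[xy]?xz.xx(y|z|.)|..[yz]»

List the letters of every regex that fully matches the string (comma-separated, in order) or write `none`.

D

A → no match
B → no match
C → no match
D → match
E → no match
F → no match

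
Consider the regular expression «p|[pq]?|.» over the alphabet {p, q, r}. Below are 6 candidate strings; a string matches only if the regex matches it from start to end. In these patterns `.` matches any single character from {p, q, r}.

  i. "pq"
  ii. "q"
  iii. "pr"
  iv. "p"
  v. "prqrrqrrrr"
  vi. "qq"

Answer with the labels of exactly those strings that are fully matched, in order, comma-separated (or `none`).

i. "pq" → no match
ii. "q" → match
iii. "pr" → no match
iv. "p" → match
v. "prqrrqrrrr" → no match
vi. "qq" → no match

ii, iv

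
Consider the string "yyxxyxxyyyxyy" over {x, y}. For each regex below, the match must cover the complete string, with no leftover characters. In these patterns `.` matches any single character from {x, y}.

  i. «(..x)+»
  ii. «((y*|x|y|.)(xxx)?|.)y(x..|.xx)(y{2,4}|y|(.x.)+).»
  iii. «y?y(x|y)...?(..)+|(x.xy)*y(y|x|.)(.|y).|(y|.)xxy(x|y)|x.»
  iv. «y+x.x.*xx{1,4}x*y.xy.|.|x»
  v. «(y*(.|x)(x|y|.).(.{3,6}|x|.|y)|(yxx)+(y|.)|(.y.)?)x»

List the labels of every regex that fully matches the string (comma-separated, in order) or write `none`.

iii

i → no match — must end with "x"
ii → no match
iii → match
iv → no match
v → no match — must end with "x"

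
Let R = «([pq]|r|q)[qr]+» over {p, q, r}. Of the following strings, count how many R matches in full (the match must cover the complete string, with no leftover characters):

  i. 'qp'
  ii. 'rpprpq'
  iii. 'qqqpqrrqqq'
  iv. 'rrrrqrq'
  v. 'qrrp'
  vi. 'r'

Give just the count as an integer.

1

i. 'qp' → no match
ii. 'rpprpq' → no match
iii. 'qqqpqrrqqq' → no match
iv. 'rrrrqrq' → match
v. 'qrrp' → no match
vi. 'r' → no match
Total matched: 1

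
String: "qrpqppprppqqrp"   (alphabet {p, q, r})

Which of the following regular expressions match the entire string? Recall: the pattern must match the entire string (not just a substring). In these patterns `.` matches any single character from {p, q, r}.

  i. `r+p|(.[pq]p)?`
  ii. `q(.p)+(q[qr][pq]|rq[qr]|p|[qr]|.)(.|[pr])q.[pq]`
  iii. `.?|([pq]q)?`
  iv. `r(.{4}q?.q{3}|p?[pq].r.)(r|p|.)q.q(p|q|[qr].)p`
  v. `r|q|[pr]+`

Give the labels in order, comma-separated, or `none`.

ii

i → no match
ii → match
iii → no match
iv → no match — must start with "r"
v → no match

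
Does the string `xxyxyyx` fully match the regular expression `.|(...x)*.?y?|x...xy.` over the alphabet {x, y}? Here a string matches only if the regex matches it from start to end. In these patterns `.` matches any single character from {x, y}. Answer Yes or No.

No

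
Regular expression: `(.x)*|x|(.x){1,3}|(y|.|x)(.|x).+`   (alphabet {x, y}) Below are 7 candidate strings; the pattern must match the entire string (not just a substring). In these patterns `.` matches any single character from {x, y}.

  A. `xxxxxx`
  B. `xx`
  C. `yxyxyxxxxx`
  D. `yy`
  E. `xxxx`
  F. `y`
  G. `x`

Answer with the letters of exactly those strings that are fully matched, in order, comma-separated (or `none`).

A, B, C, E, G

A → match
B → match
C → match
D → no match
E → match
F → no match
G → match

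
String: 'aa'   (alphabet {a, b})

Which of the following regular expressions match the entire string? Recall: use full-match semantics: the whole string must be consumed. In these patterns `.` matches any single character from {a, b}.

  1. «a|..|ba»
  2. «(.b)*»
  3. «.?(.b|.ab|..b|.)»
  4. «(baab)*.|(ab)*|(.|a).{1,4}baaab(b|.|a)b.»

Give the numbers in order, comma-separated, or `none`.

1 → match
2 → no match
3 → match
4 → no match

1, 3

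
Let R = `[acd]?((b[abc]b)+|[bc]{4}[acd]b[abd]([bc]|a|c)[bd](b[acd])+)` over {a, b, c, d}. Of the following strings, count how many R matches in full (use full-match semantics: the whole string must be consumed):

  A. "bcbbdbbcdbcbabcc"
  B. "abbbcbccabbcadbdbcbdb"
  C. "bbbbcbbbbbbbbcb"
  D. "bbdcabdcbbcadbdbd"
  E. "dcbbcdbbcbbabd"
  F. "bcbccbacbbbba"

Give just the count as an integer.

2

A → no match
B → no match
C → match
D → no match
E → match
F → no match
Total matched: 2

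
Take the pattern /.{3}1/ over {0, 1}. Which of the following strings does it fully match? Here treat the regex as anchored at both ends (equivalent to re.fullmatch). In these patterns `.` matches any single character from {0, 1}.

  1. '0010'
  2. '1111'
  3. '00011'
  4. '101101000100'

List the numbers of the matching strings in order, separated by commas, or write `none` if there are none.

1. '0010' → no match — must end with '1'
2. '1111' → match
3. '00011' → no match
4. '101101000100' → no match — must end with '1'

2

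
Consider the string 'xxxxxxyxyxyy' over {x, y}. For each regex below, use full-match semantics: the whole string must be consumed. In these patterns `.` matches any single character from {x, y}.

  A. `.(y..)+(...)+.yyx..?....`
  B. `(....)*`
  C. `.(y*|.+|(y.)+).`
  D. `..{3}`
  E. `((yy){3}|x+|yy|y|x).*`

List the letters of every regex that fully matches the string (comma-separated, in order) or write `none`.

A → no match
B → match
C → match
D → no match
E → match

B, C, E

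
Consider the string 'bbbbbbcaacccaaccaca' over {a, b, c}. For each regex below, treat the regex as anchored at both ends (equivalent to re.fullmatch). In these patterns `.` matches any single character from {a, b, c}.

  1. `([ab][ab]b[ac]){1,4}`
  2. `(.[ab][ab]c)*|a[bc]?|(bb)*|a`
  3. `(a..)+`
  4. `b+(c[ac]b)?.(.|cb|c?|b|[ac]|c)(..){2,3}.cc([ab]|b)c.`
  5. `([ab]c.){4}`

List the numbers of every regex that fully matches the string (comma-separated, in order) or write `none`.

1 → no match
2 → no match
3 → no match — must start with 'a'
4 → match
5 → no match

4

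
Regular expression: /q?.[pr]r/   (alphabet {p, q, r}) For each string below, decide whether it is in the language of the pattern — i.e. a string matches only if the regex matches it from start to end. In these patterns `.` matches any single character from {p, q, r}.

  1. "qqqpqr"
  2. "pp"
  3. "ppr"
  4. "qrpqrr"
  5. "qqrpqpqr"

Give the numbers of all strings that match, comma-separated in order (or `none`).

1 → no match
2 → no match — must end with "r"
3 → match
4 → no match
5 → no match

3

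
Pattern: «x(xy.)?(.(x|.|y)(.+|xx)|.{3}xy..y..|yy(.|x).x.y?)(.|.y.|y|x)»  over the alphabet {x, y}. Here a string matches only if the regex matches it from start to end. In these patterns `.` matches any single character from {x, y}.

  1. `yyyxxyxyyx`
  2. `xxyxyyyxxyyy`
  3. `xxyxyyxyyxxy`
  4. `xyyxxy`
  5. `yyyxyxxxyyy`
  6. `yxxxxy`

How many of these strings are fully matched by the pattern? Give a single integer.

3

1 → no match — must start with `x`
2 → match
3 → match
4 → match
5 → no match — must start with `x`
6 → no match — must start with `x`
Total matched: 3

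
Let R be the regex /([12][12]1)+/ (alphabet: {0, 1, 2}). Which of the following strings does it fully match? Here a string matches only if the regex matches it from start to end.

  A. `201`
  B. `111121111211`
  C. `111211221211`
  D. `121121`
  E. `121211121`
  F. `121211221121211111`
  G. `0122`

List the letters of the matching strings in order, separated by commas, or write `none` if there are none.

A → no match
B → match
C → match
D → match
E → match
F → match
G → no match — must end with `1`

B, C, D, E, F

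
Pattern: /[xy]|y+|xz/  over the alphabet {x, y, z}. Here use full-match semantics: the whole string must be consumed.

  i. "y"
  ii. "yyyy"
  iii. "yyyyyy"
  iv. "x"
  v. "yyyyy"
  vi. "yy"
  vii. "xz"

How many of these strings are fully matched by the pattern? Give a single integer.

i → match
ii → match
iii → match
iv → match
v → match
vi → match
vii → match
Total matched: 7

7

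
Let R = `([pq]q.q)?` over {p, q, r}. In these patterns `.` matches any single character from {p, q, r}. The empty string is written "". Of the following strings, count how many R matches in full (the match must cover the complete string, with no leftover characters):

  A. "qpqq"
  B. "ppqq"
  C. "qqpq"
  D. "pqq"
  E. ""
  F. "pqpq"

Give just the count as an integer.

A → no match
B → no match
C → match
D → no match
E → match
F → match
Total matched: 3

3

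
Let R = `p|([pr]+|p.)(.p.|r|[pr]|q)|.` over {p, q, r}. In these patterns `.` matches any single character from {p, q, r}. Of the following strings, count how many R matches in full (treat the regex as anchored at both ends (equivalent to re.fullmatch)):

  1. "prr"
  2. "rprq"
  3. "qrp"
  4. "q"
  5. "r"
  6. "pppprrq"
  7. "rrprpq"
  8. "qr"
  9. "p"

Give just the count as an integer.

1 → match
2 → match
3 → no match
4 → match
5 → match
6 → match
7 → match
8 → no match
9 → match
Total matched: 7

7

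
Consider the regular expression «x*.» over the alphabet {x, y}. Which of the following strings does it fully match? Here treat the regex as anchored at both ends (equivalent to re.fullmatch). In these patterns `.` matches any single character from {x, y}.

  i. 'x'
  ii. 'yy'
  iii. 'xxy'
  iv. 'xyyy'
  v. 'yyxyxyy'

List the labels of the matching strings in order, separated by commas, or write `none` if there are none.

i, iii

i → match
ii → no match
iii → match
iv → no match
v → no match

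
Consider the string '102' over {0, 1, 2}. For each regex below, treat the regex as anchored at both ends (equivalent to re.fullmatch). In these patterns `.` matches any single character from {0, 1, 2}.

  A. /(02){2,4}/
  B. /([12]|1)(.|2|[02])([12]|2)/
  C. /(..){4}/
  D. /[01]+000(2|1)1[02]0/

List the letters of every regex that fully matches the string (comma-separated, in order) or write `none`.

A → no match — must start with '02'
B → match
C → no match
D → no match — must end with '0'

B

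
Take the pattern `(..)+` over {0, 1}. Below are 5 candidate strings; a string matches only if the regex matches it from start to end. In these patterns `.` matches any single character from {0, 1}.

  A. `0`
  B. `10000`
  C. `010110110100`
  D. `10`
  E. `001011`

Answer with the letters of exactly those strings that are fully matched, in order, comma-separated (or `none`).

A → no match
B → no match
C → match
D → match
E → match

C, D, E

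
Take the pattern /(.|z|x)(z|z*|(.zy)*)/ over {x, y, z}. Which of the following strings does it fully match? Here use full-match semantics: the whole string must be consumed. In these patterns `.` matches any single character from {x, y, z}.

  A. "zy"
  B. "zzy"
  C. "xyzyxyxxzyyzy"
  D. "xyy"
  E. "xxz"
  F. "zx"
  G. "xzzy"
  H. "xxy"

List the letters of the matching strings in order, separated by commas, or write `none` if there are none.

A → no match
B → no match
C → no match
D → no match
E → no match
F → no match
G → match
H → no match

G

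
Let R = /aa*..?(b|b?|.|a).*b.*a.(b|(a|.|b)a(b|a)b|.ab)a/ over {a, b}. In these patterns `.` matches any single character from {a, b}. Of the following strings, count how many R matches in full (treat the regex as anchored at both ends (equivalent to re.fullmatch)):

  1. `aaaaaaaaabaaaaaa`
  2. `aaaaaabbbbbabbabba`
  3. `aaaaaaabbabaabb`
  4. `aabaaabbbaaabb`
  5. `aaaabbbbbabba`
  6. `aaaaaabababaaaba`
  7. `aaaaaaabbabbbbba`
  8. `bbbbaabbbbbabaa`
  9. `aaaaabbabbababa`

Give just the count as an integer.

3

1 → no match
2 → match
3 → no match — must end with `a`
4 → no match — must end with `a`
5 → match
6 → match
7 → no match
8 → no match — must start with `a`
9 → no match
Total matched: 3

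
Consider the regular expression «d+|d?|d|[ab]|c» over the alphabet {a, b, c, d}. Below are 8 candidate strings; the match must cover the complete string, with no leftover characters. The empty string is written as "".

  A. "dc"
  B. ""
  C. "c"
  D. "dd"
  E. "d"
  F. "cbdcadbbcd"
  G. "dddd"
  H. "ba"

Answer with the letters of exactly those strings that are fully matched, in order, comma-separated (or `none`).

B, C, D, E, G

A → no match
B → match
C → match
D → match
E → match
F → no match
G → match
H → no match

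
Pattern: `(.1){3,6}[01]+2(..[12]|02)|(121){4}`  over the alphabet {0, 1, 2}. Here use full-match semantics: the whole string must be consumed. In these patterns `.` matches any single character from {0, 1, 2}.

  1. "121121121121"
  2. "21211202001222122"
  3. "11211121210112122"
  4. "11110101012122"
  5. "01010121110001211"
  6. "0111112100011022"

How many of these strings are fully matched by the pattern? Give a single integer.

3

1 → match
2 → no match
3 → match
4 → match
5 → no match
6 → no match
Total matched: 3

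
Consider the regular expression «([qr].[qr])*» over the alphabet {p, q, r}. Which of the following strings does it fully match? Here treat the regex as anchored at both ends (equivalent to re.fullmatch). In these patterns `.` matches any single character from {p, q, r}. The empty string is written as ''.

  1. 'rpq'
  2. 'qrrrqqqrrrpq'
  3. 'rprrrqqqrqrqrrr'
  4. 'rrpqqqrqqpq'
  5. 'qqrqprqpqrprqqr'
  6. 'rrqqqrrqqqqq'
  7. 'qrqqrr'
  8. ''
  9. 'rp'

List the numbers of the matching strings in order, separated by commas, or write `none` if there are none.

1, 2, 3, 5, 6, 7, 8

1 → match
2 → match
3 → match
4 → no match
5 → match
6 → match
7 → match
8 → match
9 → no match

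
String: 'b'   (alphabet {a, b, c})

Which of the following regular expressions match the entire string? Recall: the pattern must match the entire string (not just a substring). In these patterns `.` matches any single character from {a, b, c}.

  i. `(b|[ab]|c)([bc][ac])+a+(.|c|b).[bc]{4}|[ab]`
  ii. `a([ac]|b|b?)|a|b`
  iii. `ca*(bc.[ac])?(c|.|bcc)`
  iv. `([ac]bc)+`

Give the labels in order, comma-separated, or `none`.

i, ii

i → match
ii → match
iii → no match — must start with 'c'
iv → no match — must end with 'bc'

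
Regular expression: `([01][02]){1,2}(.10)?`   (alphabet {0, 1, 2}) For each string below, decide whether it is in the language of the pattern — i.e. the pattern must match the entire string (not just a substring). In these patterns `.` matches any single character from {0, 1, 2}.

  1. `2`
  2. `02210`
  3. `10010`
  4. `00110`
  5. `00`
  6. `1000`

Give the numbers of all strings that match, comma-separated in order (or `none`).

1 → no match
2 → match
3 → match
4 → match
5 → match
6 → match

2, 3, 4, 5, 6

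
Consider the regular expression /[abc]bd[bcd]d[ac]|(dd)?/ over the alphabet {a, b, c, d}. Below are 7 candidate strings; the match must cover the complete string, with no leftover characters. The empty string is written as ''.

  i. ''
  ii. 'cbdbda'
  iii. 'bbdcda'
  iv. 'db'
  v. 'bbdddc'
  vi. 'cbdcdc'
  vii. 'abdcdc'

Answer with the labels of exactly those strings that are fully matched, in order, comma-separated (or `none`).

i, ii, iii, v, vi, vii

i → match
ii → match
iii → match
iv → no match
v → match
vi → match
vii → match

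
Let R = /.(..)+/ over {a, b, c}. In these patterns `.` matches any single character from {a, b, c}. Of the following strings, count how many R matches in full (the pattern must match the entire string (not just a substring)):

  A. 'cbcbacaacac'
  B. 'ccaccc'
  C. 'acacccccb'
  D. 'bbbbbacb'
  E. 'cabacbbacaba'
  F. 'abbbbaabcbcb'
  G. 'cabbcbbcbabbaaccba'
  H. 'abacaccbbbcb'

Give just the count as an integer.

A. 'cbcbacaacac' → match
B. 'ccaccc' → no match
C. 'acacccccb' → match
D. 'bbbbbacb' → no match
E. 'cabacbbacaba' → no match
F. 'abbbbaabcbcb' → no match
G → no match
H. 'abacaccbbbcb' → no match
Total matched: 2

2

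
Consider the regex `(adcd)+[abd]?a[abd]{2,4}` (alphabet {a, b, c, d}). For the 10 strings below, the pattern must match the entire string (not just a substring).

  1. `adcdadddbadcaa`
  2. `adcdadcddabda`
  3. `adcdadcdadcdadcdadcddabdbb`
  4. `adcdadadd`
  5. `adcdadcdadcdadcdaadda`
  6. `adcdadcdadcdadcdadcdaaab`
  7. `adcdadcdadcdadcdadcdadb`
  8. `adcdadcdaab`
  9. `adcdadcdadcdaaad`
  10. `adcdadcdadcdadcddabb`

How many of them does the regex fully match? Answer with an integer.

1 → no match
2 → match
3 → match
4 → match
5 → match
6 → match
7 → match
8 → match
9 → match
10 → match
Total matched: 9

9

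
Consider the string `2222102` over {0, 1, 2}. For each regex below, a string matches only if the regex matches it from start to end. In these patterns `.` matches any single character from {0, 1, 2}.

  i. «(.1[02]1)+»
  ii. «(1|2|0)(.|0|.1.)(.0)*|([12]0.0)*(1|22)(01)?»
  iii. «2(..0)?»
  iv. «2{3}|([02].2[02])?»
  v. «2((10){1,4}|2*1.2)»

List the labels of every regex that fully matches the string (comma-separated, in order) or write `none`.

v

i → no match — must end with `1`
ii → no match
iii → no match
iv → no match
v → match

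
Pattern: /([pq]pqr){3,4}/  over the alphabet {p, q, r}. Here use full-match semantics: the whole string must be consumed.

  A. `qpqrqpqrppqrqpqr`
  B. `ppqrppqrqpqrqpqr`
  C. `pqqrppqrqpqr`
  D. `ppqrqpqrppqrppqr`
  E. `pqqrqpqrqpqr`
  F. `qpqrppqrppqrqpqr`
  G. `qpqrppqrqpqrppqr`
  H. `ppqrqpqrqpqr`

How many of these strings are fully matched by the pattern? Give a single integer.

6

A → match
B → match
C. `pqqrppqrqpqr` → no match
D → match
E. `pqqrqpqrqpqr` → no match
F → match
G → match
H. `ppqrqpqrqpqr` → match
Total matched: 6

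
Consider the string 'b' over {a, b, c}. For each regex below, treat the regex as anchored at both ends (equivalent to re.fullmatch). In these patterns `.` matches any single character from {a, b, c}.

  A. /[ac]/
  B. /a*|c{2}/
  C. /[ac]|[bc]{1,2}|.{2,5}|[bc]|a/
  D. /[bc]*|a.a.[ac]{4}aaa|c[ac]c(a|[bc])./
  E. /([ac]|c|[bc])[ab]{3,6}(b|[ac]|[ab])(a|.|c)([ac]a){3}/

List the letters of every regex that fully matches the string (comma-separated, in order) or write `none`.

A → no match
B → no match
C → match
D → match
E → no match — must end with 'a'

C, D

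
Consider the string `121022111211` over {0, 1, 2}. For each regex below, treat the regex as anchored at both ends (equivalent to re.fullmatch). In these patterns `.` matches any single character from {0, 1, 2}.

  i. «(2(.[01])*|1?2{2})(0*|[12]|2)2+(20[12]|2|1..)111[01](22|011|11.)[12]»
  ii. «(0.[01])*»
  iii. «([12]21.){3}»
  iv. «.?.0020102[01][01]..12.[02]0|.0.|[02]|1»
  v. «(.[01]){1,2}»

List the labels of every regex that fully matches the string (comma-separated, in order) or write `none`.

iii

i → no match
ii → no match
iii → match
iv → no match
v → no match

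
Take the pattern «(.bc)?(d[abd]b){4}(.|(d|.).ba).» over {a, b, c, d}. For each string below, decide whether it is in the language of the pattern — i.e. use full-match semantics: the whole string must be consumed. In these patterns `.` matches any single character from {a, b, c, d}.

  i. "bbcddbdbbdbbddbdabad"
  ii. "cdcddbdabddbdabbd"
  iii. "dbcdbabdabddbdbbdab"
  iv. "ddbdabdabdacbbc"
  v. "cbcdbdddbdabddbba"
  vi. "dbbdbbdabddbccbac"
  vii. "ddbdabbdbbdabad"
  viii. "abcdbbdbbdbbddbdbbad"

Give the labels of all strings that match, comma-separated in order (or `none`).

i → match
ii → no match
iii → no match
iv → no match
v → no match
vi → match
vii → no match
viii → match

i, vi, viii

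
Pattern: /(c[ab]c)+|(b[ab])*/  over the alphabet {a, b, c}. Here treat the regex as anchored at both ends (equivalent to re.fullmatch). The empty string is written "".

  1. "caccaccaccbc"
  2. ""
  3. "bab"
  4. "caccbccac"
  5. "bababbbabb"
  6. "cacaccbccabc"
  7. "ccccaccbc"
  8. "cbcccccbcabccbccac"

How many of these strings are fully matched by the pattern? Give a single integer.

1. "caccaccaccbc" → match
2. "" → match
3. "bab" → no match
4. "caccbccac" → match
5. "bababbbabb" → match
6. "cacaccbccabc" → no match
7. "ccccaccbc" → no match
8 → no match
Total matched: 4

4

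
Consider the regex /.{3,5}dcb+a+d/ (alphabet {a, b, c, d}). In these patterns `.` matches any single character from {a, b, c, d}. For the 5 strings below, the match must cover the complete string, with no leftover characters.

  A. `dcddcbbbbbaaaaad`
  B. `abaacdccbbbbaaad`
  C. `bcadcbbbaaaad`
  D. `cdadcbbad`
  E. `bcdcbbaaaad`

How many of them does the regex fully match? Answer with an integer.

A → match
B → no match
C → match
D → match
E → no match
Total matched: 3

3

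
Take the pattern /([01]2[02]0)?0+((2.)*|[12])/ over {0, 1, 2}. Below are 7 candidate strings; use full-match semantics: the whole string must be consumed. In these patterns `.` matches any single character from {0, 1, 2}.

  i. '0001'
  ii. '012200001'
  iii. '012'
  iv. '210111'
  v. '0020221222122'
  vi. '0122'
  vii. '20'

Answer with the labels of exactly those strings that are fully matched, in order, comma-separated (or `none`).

i

i. '0001' → match
ii. '012200001' → no match
iii. '012' → no match
iv. '210111' → no match
v → no match
vi. '0122' → no match
vii. '20' → no match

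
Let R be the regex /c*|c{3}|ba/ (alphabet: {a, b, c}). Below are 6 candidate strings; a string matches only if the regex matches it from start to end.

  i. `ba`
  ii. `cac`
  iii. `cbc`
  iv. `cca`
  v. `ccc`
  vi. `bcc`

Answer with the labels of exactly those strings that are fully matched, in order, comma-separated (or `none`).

i, v

i. `ba` → match
ii. `cac` → no match
iii. `cbc` → no match
iv. `cca` → no match
v. `ccc` → match
vi. `bcc` → no match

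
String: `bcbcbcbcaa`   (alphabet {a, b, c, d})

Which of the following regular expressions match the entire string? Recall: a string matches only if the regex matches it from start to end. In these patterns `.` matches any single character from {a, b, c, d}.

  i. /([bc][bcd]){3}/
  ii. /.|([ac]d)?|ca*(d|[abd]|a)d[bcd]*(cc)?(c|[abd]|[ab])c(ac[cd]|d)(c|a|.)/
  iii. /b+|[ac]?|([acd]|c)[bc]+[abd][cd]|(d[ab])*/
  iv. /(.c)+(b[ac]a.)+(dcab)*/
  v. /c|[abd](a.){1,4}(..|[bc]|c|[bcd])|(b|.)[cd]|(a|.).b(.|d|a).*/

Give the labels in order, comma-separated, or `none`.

iv, v

i → no match
ii → no match
iii → no match
iv → match
v → match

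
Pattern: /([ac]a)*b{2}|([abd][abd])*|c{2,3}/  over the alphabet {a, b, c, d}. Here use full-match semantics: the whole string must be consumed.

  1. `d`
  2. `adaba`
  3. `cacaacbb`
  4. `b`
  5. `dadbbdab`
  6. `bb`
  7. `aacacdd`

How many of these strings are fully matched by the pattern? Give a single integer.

2

1 → no match
2 → no match
3 → no match
4 → no match
5 → match
6 → match
7 → no match
Total matched: 2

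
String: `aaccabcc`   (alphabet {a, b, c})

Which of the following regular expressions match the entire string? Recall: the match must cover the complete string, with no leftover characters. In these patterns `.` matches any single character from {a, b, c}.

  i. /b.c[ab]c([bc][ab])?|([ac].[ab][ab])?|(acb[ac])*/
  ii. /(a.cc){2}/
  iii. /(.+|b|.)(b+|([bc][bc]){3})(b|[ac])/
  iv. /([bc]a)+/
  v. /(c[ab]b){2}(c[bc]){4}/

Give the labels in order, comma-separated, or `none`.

ii

i → no match
ii → match
iii → no match
iv → no match — must end with `a`
v → no match — must start with `c`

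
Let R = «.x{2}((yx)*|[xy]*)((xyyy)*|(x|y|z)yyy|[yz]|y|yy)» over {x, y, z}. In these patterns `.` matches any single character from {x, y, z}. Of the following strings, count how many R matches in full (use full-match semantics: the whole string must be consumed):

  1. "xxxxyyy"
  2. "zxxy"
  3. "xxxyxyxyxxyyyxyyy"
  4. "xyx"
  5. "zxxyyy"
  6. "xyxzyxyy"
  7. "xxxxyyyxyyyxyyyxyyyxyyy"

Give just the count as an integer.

1 → match
2 → match
3 → match
4 → no match
5 → match
6 → no match
7 → match
Total matched: 5

5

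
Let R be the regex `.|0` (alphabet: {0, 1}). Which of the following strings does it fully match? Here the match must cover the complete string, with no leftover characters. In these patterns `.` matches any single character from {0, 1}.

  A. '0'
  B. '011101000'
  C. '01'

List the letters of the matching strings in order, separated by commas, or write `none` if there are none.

A

A → match
B → no match
C → no match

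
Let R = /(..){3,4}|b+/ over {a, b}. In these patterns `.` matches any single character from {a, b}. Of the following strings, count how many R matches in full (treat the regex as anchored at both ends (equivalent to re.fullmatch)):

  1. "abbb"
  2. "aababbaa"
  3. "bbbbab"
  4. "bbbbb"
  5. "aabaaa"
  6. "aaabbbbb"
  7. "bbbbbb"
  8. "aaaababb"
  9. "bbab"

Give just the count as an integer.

1 → no match
2 → match
3 → match
4 → match
5 → match
6 → match
7 → match
8 → match
9 → no match
Total matched: 7

7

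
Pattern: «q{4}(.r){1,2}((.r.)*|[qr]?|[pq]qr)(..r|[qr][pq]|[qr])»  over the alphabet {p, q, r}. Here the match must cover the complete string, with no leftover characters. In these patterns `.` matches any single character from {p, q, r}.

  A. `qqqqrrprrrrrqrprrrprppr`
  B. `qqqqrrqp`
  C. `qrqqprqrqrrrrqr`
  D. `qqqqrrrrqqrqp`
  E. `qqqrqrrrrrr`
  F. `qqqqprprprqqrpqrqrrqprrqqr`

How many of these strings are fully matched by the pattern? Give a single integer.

3

A → no match
B → match
C → no match
D → match
E → no match
F → match
Total matched: 3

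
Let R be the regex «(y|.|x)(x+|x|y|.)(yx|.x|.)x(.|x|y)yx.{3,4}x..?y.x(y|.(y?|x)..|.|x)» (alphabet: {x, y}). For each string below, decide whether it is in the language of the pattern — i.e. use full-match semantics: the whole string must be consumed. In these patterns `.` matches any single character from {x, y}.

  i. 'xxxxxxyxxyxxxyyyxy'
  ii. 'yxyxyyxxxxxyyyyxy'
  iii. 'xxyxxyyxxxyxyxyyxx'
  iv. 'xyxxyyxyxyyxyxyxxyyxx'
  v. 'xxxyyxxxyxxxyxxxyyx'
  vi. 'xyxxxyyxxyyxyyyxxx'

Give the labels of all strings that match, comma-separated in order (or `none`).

i → match
ii → match
iii → match
iv → match
v → no match
vi → match

i, ii, iii, iv, vi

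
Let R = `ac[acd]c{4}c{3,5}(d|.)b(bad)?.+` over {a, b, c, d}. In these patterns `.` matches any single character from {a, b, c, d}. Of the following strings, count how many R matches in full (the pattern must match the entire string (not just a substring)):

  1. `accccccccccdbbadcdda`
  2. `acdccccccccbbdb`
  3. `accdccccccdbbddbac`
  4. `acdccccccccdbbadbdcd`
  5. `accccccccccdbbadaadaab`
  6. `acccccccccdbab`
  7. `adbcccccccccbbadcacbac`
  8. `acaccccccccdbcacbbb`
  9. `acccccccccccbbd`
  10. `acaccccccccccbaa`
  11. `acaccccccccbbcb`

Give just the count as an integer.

1 → match
2 → match
3 → no match
4 → match
5 → match
6 → match
7 → no match — must start with `ac`
8 → match
9 → match
10 → match
11 → match
Total matched: 9

9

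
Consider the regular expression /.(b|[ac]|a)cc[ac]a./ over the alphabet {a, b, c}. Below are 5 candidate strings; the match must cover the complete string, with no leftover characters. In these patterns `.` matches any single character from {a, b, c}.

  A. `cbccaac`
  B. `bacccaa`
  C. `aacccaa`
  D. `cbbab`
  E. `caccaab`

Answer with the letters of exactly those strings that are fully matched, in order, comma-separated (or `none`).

A, B, C, E

A → match
B → match
C → match
D → no match
E → match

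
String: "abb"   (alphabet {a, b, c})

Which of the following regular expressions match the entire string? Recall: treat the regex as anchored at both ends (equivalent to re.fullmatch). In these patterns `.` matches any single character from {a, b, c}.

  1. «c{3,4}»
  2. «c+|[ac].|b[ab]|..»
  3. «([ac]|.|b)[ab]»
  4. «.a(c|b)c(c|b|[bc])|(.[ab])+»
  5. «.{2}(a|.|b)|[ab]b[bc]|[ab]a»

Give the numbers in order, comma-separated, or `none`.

5

1 → no match — must start with "c"
2 → no match
3 → no match
4 → no match
5 → match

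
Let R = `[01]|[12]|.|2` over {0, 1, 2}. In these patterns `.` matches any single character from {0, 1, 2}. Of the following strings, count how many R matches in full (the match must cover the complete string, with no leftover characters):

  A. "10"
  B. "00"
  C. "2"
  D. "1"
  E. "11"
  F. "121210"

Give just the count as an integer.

A → no match
B → no match
C → match
D → match
E → no match
F → no match
Total matched: 2

2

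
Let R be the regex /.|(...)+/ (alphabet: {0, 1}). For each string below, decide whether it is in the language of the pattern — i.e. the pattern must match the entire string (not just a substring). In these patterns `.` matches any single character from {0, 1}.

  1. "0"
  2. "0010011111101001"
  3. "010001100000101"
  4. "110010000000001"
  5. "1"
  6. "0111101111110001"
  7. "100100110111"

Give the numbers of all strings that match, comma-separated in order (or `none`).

1. "0" → match
2 → no match
3 → match
4 → match
5. "1" → match
6 → no match
7. "100100110111" → match

1, 3, 4, 5, 7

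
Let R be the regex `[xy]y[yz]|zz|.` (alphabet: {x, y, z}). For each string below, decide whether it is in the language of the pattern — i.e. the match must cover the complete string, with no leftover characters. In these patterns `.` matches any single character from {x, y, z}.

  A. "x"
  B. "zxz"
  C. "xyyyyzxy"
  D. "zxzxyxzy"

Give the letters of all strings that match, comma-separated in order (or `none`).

A

A → match
B → no match
C → no match
D → no match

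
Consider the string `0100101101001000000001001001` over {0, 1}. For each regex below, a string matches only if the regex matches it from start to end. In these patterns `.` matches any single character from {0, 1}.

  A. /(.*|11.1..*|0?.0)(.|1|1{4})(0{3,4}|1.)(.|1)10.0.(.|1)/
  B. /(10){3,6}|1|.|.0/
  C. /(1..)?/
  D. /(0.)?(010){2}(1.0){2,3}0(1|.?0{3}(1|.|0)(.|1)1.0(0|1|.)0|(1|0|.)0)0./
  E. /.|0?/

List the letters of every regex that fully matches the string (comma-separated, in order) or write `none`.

A → no match
B → no match
C → no match
D → match
E → no match

D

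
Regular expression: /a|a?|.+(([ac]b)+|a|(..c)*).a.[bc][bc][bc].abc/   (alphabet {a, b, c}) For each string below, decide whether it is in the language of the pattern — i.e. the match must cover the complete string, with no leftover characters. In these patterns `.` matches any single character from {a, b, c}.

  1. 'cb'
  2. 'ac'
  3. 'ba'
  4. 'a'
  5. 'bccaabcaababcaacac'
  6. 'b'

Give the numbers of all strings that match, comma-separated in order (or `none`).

1 → no match
2 → no match
3 → no match
4 → match
5 → no match
6 → no match

4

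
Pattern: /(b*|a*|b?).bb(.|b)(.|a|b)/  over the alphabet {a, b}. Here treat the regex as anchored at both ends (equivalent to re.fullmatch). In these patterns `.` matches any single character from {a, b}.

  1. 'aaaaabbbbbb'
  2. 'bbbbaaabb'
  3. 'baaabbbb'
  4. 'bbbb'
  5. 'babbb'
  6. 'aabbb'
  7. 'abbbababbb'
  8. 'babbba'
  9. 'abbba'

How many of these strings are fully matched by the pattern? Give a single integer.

2

1 → no match
2 → no match
3 → no match
4 → no match
5 → no match
6 → no match
7 → no match
8 → match
9 → match
Total matched: 2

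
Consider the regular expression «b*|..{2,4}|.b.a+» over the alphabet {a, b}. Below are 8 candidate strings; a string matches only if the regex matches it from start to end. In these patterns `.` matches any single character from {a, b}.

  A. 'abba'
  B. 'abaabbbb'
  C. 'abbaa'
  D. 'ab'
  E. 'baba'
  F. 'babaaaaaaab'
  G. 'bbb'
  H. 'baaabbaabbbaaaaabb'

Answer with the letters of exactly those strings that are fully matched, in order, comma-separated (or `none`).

A. 'abba' → match
B. 'abaabbbb' → no match
C. 'abbaa' → match
D. 'ab' → no match
E. 'baba' → match
F. 'babaaaaaaab' → no match
G. 'bbb' → match
H → no match

A, C, E, G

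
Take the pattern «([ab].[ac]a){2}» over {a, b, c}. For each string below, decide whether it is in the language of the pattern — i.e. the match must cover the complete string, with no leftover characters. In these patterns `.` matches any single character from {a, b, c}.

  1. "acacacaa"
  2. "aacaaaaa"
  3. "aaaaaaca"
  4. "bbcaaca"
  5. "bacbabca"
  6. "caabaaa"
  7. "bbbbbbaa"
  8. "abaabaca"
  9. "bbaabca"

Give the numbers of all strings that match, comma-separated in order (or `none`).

1. "acacacaa" → no match
2. "aacaaaaa" → match
3. "aaaaaaca" → match
4. "bbcaaca" → no match
5. "bacbabca" → no match
6. "caabaaa" → no match
7. "bbbbbbaa" → no match
8. "abaabaca" → match
9. "bbaabca" → no match

2, 3, 8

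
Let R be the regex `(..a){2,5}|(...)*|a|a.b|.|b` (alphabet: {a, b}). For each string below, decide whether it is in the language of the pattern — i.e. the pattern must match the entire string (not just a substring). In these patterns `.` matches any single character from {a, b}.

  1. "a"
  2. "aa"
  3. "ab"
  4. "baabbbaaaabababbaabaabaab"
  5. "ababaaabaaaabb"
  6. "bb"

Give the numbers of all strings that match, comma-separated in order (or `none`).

1

1 → match
2 → no match
3 → no match
4 → no match
5 → no match
6 → no match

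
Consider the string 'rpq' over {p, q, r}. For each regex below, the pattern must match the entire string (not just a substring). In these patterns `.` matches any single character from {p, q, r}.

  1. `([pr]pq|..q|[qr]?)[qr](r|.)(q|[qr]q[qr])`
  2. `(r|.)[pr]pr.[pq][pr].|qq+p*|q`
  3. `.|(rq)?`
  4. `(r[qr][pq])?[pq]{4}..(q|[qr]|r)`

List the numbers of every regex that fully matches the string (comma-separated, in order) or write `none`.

1 → match
2 → no match
3 → no match
4 → no match

1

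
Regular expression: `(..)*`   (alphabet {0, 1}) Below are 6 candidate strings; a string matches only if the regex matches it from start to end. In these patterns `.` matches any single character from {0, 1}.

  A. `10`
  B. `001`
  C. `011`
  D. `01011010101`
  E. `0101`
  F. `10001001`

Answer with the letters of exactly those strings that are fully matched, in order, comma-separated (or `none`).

A → match
B → no match
C → no match
D → no match
E → match
F → match

A, E, F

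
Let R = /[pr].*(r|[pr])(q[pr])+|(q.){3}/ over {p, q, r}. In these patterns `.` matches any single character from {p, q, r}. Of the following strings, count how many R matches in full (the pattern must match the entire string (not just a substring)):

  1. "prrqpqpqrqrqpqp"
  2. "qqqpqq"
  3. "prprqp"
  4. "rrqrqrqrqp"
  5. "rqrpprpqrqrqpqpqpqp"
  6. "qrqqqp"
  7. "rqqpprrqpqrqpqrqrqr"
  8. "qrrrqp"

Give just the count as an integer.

1 → match
2 → match
3 → match
4 → match
5 → match
6 → match
7 → match
8 → no match
Total matched: 7

7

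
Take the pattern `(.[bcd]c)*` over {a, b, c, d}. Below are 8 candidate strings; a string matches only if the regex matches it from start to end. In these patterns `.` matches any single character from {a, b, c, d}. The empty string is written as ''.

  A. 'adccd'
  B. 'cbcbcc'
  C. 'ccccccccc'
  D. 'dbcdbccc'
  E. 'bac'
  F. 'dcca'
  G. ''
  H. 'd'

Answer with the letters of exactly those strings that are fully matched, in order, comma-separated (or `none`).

A → no match
B → match
C → match
D → no match
E → no match
F → no match
G → match
H → no match

B, C, G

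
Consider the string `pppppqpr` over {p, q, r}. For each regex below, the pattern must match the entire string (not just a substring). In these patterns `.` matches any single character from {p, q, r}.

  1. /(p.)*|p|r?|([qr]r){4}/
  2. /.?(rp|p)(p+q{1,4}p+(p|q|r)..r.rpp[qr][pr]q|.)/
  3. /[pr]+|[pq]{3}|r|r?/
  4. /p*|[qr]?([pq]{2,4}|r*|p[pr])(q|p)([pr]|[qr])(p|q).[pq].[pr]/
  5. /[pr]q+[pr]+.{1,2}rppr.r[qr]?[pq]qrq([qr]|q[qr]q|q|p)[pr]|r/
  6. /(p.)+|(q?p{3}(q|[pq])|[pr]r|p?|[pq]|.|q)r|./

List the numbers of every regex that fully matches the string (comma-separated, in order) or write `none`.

1 → match
2 → no match
3 → no match
4 → no match
5 → no match
6 → match

1, 6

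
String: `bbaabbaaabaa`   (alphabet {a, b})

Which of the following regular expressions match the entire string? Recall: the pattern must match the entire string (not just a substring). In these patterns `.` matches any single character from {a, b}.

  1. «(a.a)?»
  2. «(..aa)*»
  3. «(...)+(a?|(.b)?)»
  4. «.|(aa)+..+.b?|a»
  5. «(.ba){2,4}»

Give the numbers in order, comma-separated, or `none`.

1 → no match
2 → match
3 → match
4 → no match
5 → no match — must end with `ba`

2, 3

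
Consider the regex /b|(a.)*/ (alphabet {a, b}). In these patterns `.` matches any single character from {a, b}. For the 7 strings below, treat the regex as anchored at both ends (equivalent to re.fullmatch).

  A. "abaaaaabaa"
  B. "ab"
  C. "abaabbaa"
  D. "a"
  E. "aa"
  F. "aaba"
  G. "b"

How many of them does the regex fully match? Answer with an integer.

4

A. "abaaaaabaa" → match
B. "ab" → match
C. "abaabbaa" → no match
D. "a" → no match
E. "aa" → match
F. "aaba" → no match
G. "b" → match
Total matched: 4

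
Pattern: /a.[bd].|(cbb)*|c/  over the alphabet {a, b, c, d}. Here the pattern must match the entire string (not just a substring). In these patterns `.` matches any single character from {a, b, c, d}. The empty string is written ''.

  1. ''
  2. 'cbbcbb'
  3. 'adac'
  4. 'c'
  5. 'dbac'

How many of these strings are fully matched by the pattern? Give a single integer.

3

1 → match
2 → match
3 → no match
4 → match
5 → no match
Total matched: 3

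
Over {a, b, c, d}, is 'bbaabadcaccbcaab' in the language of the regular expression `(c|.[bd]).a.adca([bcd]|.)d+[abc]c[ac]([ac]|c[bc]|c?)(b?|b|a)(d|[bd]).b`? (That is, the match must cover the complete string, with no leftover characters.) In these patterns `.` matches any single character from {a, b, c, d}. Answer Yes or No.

No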